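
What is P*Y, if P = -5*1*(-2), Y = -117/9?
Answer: -130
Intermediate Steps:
Y = -13 (Y = -117*⅑ = -13)
P = 10 (P = -5*(-2) = 10)
P*Y = 10*(-13) = -130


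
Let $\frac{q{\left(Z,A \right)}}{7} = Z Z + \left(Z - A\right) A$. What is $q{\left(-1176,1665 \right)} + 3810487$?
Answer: $-19620536$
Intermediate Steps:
$q{\left(Z,A \right)} = 7 Z^{2} + 7 A \left(Z - A\right)$ ($q{\left(Z,A \right)} = 7 \left(Z Z + \left(Z - A\right) A\right) = 7 \left(Z^{2} + A \left(Z - A\right)\right) = 7 Z^{2} + 7 A \left(Z - A\right)$)
$q{\left(-1176,1665 \right)} + 3810487 = \left(- 7 \cdot 1665^{2} + 7 \left(-1176\right)^{2} + 7 \cdot 1665 \left(-1176\right)\right) + 3810487 = \left(\left(-7\right) 2772225 + 7 \cdot 1382976 - 13706280\right) + 3810487 = \left(-19405575 + 9680832 - 13706280\right) + 3810487 = -23431023 + 3810487 = -19620536$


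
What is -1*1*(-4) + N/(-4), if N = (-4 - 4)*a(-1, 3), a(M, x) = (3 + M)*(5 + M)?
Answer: 20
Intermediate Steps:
N = -64 (N = (-4 - 4)*(15 + (-1)² + 8*(-1)) = -8*(15 + 1 - 8) = -8*8 = -64)
-1*1*(-4) + N/(-4) = -1*1*(-4) - 64/(-4) = -1*(-4) - ¼*(-64) = 4 + 16 = 20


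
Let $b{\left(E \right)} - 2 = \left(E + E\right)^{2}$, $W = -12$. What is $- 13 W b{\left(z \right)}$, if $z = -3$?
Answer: $5928$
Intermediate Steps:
$b{\left(E \right)} = 2 + 4 E^{2}$ ($b{\left(E \right)} = 2 + \left(E + E\right)^{2} = 2 + \left(2 E\right)^{2} = 2 + 4 E^{2}$)
$- 13 W b{\left(z \right)} = \left(-13\right) \left(-12\right) \left(2 + 4 \left(-3\right)^{2}\right) = 156 \left(2 + 4 \cdot 9\right) = 156 \left(2 + 36\right) = 156 \cdot 38 = 5928$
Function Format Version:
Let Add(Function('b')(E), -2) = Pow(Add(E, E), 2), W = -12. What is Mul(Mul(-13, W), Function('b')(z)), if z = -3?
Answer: 5928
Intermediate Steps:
Function('b')(E) = Add(2, Mul(4, Pow(E, 2))) (Function('b')(E) = Add(2, Pow(Add(E, E), 2)) = Add(2, Pow(Mul(2, E), 2)) = Add(2, Mul(4, Pow(E, 2))))
Mul(Mul(-13, W), Function('b')(z)) = Mul(Mul(-13, -12), Add(2, Mul(4, Pow(-3, 2)))) = Mul(156, Add(2, Mul(4, 9))) = Mul(156, Add(2, 36)) = Mul(156, 38) = 5928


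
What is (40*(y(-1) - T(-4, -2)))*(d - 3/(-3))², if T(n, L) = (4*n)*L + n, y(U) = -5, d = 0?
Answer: -1320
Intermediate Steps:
T(n, L) = n + 4*L*n (T(n, L) = 4*L*n + n = n + 4*L*n)
(40*(y(-1) - T(-4, -2)))*(d - 3/(-3))² = (40*(-5 - (-4)*(1 + 4*(-2))))*(0 - 3/(-3))² = (40*(-5 - (-4)*(1 - 8)))*(0 - 3*(-⅓))² = (40*(-5 - (-4)*(-7)))*(0 + 1)² = (40*(-5 - 1*28))*1² = (40*(-5 - 28))*1 = (40*(-33))*1 = -1320*1 = -1320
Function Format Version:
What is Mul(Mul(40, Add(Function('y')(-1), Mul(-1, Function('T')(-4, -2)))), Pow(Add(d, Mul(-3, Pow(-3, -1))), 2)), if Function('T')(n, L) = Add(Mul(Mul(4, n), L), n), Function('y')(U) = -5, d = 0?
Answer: -1320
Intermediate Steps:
Function('T')(n, L) = Add(n, Mul(4, L, n)) (Function('T')(n, L) = Add(Mul(4, L, n), n) = Add(n, Mul(4, L, n)))
Mul(Mul(40, Add(Function('y')(-1), Mul(-1, Function('T')(-4, -2)))), Pow(Add(d, Mul(-3, Pow(-3, -1))), 2)) = Mul(Mul(40, Add(-5, Mul(-1, Mul(-4, Add(1, Mul(4, -2)))))), Pow(Add(0, Mul(-3, Pow(-3, -1))), 2)) = Mul(Mul(40, Add(-5, Mul(-1, Mul(-4, Add(1, -8))))), Pow(Add(0, Mul(-3, Rational(-1, 3))), 2)) = Mul(Mul(40, Add(-5, Mul(-1, Mul(-4, -7)))), Pow(Add(0, 1), 2)) = Mul(Mul(40, Add(-5, Mul(-1, 28))), Pow(1, 2)) = Mul(Mul(40, Add(-5, -28)), 1) = Mul(Mul(40, -33), 1) = Mul(-1320, 1) = -1320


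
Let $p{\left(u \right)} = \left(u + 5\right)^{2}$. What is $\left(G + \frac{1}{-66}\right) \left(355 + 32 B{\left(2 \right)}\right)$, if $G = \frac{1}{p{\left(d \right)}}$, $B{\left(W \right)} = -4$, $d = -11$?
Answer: $\frac{1135}{396} \approx 2.8662$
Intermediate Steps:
$p{\left(u \right)} = \left(5 + u\right)^{2}$
$G = \frac{1}{36}$ ($G = \frac{1}{\left(5 - 11\right)^{2}} = \frac{1}{\left(-6\right)^{2}} = \frac{1}{36} \approx 0.027778$)
$\left(G + \frac{1}{-66}\right) \left(355 + 32 B{\left(2 \right)}\right) = \left(\frac{1}{36} + \frac{1}{-66}\right) \left(355 + 32 \left(-4\right)\right) = \left(\frac{1}{36} - \frac{1}{66}\right) \left(355 - 128\right) = \frac{5}{396} \cdot 227 = \frac{1135}{396}$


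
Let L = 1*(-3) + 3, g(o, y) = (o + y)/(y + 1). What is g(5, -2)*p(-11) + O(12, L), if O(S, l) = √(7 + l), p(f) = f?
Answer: 33 + √7 ≈ 35.646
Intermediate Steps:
g(o, y) = (o + y)/(1 + y)
L = 0 (L = -3 + 3 = 0)
g(5, -2)*p(-11) + O(12, L) = ((5 - 2)/(1 - 2))*(-11) + √(7 + 0) = (3/(-1))*(-11) + √7 = -1*3*(-11) + √7 = -3*(-11) + √7 = 33 + √7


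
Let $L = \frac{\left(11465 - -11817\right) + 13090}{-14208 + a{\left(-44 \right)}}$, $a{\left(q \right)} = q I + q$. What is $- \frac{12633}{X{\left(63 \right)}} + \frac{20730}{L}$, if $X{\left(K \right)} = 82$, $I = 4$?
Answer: $- \frac{2082088963}{248542} \approx -8377.2$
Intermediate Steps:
$a{\left(q \right)} = 5 q$ ($a{\left(q \right)} = q 4 + q = 4 q + q = 5 q$)
$L = - \frac{9093}{3607}$ ($L = \frac{\left(11465 - -11817\right) + 13090}{-14208 + 5 \left(-44\right)} = \frac{\left(11465 + 11817\right) + 13090}{-14208 - 220} = \frac{23282 + 13090}{-14428} = 36372 \left(- \frac{1}{14428}\right) = - \frac{9093}{3607} \approx -2.5209$)
$- \frac{12633}{X{\left(63 \right)}} + \frac{20730}{L} = - \frac{12633}{82} + \frac{20730}{- \frac{9093}{3607}} = \left(-12633\right) \frac{1}{82} + 20730 \left(- \frac{3607}{9093}\right) = - \frac{12633}{82} - \frac{24924370}{3031} = - \frac{2082088963}{248542}$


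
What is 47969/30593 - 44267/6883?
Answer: -1024089704/210571619 ≈ -4.8634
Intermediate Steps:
47969/30593 - 44267/6883 = -1024089704/210571619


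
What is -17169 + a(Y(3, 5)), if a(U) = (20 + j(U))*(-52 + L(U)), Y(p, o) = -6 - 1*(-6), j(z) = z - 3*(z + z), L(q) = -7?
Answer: -18349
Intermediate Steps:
j(z) = -5*z (j(z) = z - 6*z = -5*z)
Y(p, o) = 0 (Y(p, o) = -6 + 6 = 0)
a(U) = -1180 + 295*U (a(U) = (20 - 5*U)*(-52 - 7) = (20 - 5*U)*(-59) = -1180 + 295*U)
-17169 + a(Y(3, 5)) = -17169 + (-1180 + 295*0) = -17169 + (-1180 + 0) = -17169 - 1180 = -18349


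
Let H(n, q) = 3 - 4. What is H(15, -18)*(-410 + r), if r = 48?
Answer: 362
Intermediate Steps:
H(n, q) = -1
H(15, -18)*(-410 + r) = -(-410 + 48) = -1*(-362) = 362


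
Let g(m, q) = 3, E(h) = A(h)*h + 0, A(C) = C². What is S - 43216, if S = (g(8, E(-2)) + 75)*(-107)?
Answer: -51562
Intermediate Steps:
E(h) = h³ (E(h) = h²*h + 0 = h³ + 0 = h³)
S = -8346 (S = (3 + 75)*(-107) = 78*(-107) = -8346)
S - 43216 = -8346 - 43216 = -51562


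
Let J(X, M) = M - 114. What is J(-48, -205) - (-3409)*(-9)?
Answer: -31000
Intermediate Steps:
J(X, M) = -114 + M
J(-48, -205) - (-3409)*(-9) = (-114 - 205) - (-3409)*(-9) = -319 - 1*30681 = -319 - 30681 = -31000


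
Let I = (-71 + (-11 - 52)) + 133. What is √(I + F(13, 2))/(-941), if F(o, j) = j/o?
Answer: -I*√143/12233 ≈ -0.00097754*I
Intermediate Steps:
I = -1 (I = (-71 - 63) + 133 = -134 + 133 = -1)
√(I + F(13, 2))/(-941) = √(-1 + 2/13)/(-941) = √(-1 + 2*(1/13))*(-1/941) = √(-1 + 2/13)*(-1/941) = √(-11/13)*(-1/941) = (I*√143/13)*(-1/941) = -I*√143/12233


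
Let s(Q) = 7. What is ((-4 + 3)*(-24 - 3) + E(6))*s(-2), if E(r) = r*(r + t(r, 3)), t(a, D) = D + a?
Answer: 819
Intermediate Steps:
E(r) = r*(3 + 2*r) (E(r) = r*(r + (3 + r)) = r*(3 + 2*r))
((-4 + 3)*(-24 - 3) + E(6))*s(-2) = ((-4 + 3)*(-24 - 3) + 6*(3 + 2*6))*7 = (-1*(-27) + 6*(3 + 12))*7 = (27 + 6*15)*7 = (27 + 90)*7 = 117*7 = 819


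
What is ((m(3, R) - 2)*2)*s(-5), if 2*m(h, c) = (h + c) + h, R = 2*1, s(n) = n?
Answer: -20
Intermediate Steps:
R = 2
m(h, c) = h + c/2 (m(h, c) = ((h + c) + h)/2 = ((c + h) + h)/2 = (c + 2*h)/2 = h + c/2)
((m(3, R) - 2)*2)*s(-5) = (((3 + (½)*2) - 2)*2)*(-5) = (((3 + 1) - 2)*2)*(-5) = ((4 - 2)*2)*(-5) = (2*2)*(-5) = 4*(-5) = -20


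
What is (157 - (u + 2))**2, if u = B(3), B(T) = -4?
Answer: 25281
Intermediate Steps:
u = -4
(157 - (u + 2))**2 = (157 - (-4 + 2))**2 = (157 - 1*(-2))**2 = (157 + 2)**2 = 159**2 = 25281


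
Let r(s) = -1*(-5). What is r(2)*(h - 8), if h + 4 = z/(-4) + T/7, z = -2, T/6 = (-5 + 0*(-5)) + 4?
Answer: -865/14 ≈ -61.786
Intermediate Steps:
T = -6 (T = 6*((-5 + 0*(-5)) + 4) = 6*((-5 + 0) + 4) = 6*(-5 + 4) = 6*(-1) = -6)
r(s) = 5
h = -61/14 (h = -4 + (-2/(-4) - 6/7) = -4 + (-2*(-¼) - 6*⅐) = -4 + (½ - 6/7) = -4 - 5/14 = -61/14 ≈ -4.3571)
r(2)*(h - 8) = 5*(-61/14 - 8) = 5*(-173/14) = -865/14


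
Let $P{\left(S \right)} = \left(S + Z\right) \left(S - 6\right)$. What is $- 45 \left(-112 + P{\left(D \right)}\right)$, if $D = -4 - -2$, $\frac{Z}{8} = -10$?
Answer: $-24480$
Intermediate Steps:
$Z = -80$ ($Z = 8 \left(-10\right) = -80$)
$D = -2$ ($D = -4 + 2 = -2$)
$P{\left(S \right)} = \left(-80 + S\right) \left(-6 + S\right)$ ($P{\left(S \right)} = \left(S - 80\right) \left(S - 6\right) = \left(-80 + S\right) \left(-6 + S\right)$)
$- 45 \left(-112 + P{\left(D \right)}\right) = - 45 \left(-112 + \left(480 + \left(-2\right)^{2} - -172\right)\right) = - 45 \left(-112 + \left(480 + 4 + 172\right)\right) = - 45 \left(-112 + 656\right) = \left(-45\right) 544 = -24480$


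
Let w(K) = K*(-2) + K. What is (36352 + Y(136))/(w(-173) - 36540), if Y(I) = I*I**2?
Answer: -2551808/36367 ≈ -70.168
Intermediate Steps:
Y(I) = I**3
w(K) = -K (w(K) = -2*K + K = -K)
(36352 + Y(136))/(w(-173) - 36540) = (36352 + 136**3)/(-1*(-173) - 36540) = (36352 + 2515456)/(173 - 36540) = 2551808/(-36367) = 2551808*(-1/36367) = -2551808/36367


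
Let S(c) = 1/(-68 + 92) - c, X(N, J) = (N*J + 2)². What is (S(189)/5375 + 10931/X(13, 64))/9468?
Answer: -29070791/14158877047200 ≈ -2.0532e-6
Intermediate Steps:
X(N, J) = (2 + J*N)² (X(N, J) = (J*N + 2)² = (2 + J*N)²)
S(c) = 1/24 - c
(S(189)/5375 + 10931/X(13, 64))/9468 = ((1/24 - 1*189)/5375 + 10931/((2 + 64*13)²))/9468 = ((1/24 - 189)*(1/5375) + 10931/((2 + 832)²))*(1/9468) = (-4535/24*1/5375 + 10931/(834²))*(1/9468) = (-907/25800 + 10931/695556)*(1/9468) = -29070791/1495445400*1/9468 = -29070791/14158877047200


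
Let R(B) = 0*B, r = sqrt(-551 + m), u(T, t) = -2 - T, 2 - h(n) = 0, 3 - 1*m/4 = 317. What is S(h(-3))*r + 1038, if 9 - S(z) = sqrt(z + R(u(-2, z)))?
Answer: 1038 + I*sqrt(1807)*(9 - sqrt(2)) ≈ 1038.0 + 322.46*I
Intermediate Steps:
m = -1256 (m = 12 - 4*317 = 12 - 1268 = -1256)
h(n) = 2 (h(n) = 2 - 1*0 = 2 + 0 = 2)
r = I*sqrt(1807) (r = sqrt(-551 - 1256) = sqrt(-1807) = I*sqrt(1807) ≈ 42.509*I)
R(B) = 0
S(z) = 9 - sqrt(z) (S(z) = 9 - sqrt(z + 0) = 9 - sqrt(z))
S(h(-3))*r + 1038 = (9 - sqrt(2))*(I*sqrt(1807)) + 1038 = I*sqrt(1807)*(9 - sqrt(2)) + 1038 = 1038 + I*sqrt(1807)*(9 - sqrt(2))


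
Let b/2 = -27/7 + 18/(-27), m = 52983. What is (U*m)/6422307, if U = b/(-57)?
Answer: 8410/6422307 ≈ 0.0013095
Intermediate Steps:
b = -190/21 (b = 2*(-27/7 + 18/(-27)) = 2*(-27*⅐ + 18*(-1/27)) = 2*(-27/7 - ⅔) = 2*(-95/21) = -190/21 ≈ -9.0476)
U = 10/63 (U = -190/21/(-57) = -190/21*(-1/57) = 10/63 ≈ 0.15873)
(U*m)/6422307 = ((10/63)*52983)/6422307 = 8410*(1/6422307) = 8410/6422307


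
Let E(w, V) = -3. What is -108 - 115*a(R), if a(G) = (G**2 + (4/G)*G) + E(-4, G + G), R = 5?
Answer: -3098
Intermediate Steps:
a(G) = 1 + G**2 (a(G) = (G**2 + (4/G)*G) - 3 = (G**2 + 4) - 3 = (4 + G**2) - 3 = 1 + G**2)
-108 - 115*a(R) = -108 - 115*(1 + 5**2) = -108 - 115*(1 + 25) = -108 - 115*26 = -108 - 2990 = -3098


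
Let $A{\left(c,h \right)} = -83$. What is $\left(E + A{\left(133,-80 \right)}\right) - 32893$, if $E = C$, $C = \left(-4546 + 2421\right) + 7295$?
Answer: $-27806$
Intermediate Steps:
$C = 5170$ ($C = -2125 + 7295 = 5170$)
$E = 5170$
$\left(E + A{\left(133,-80 \right)}\right) - 32893 = \left(5170 - 83\right) - 32893 = 5087 - 32893 = -27806$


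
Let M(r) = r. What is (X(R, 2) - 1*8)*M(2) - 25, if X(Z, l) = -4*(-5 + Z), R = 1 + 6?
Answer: -57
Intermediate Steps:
R = 7
X(Z, l) = 20 - 4*Z
(X(R, 2) - 1*8)*M(2) - 25 = ((20 - 4*7) - 1*8)*2 - 25 = ((20 - 28) - 8)*2 - 25 = (-8 - 8)*2 - 25 = -16*2 - 25 = -32 - 25 = -57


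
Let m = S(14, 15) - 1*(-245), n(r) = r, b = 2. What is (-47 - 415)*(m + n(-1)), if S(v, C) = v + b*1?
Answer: -120120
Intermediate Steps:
S(v, C) = 2 + v (S(v, C) = v + 2*1 = v + 2 = 2 + v)
m = 261 (m = (2 + 14) - 1*(-245) = 16 + 245 = 261)
(-47 - 415)*(m + n(-1)) = (-47 - 415)*(261 - 1) = -462*260 = -120120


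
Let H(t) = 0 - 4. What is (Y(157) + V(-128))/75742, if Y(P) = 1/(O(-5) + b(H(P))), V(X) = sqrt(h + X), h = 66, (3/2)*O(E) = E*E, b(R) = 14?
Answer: 3/6968264 + I*sqrt(62)/75742 ≈ 4.3052e-7 + 0.00010396*I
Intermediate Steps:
H(t) = -4
O(E) = 2*E**2/3 (O(E) = 2*(E*E)/3 = 2*E**2/3)
V(X) = sqrt(66 + X)
Y(P) = 3/92 (Y(P) = 1/((2/3)*(-5)**2 + 14) = 1/((2/3)*25 + 14) = 1/(50/3 + 14) = 1/(92/3) = 3/92)
(Y(157) + V(-128))/75742 = (3/92 + sqrt(66 - 128))/75742 = (3/92 + sqrt(-62))*(1/75742) = (3/92 + I*sqrt(62))*(1/75742) = 3/6968264 + I*sqrt(62)/75742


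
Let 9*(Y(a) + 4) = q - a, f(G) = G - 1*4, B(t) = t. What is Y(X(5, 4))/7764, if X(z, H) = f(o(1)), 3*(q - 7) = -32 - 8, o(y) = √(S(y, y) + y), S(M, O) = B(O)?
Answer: -115/209628 - √2/69876 ≈ -0.00056883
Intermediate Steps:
S(M, O) = O
o(y) = √2*√y (o(y) = √(y + y) = √(2*y) = √2*√y)
q = -19/3 (q = 7 + (-32 - 8)/3 = 7 + (⅓)*(-40) = 7 - 40/3 = -19/3 ≈ -6.3333)
f(G) = -4 + G (f(G) = G - 4 = -4 + G)
X(z, H) = -4 + √2 (X(z, H) = -4 + √2*√1 = -4 + √2*1 = -4 + √2)
Y(a) = -127/27 - a/9 (Y(a) = -4 + (-19/3 - a)/9 = -4 + (-19/27 - a/9) = -127/27 - a/9)
Y(X(5, 4))/7764 = (-127/27 - (-4 + √2)/9)/7764 = (-127/27 + (4/9 - √2/9))*(1/7764) = (-115/27 - √2/9)*(1/7764) = -115/209628 - √2/69876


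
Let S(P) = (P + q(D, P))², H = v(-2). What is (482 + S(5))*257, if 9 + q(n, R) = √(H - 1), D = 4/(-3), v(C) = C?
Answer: 127215 - 2056*I*√3 ≈ 1.2722e+5 - 3561.1*I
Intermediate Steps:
H = -2
D = -4/3 (D = 4*(-⅓) = -4/3 ≈ -1.3333)
q(n, R) = -9 + I*√3 (q(n, R) = -9 + √(-2 - 1) = -9 + √(-3) = -9 + I*√3)
S(P) = (-9 + P + I*√3)² (S(P) = (P + (-9 + I*√3))² = (-9 + P + I*√3)²)
(482 + S(5))*257 = (482 + (-9 + 5 + I*√3)²)*257 = (482 + (-4 + I*√3)²)*257 = 123874 + 257*(-4 + I*√3)²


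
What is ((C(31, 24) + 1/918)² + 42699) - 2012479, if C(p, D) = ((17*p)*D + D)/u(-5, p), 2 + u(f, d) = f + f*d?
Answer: -1654824635471/842724 ≈ -1.9637e+6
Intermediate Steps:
u(f, d) = -2 + f + d*f (u(f, d) = -2 + (f + f*d) = -2 + (f + d*f) = -2 + f + d*f)
C(p, D) = (D + 17*D*p)/(-7 - 5*p) (C(p, D) = ((17*p)*D + D)/(-2 - 5 + p*(-5)) = (17*D*p + D)/(-2 - 5 - 5*p) = (D + 17*D*p)/(-7 - 5*p))
((C(31, 24) + 1/918)² + 42699) - 2012479 = ((24*(1 + 17*31)/(-7 - 5*31) + 1/918)² + 42699) - 2012479 = ((24*(1 + 527)/(-7 - 155) + 1/918)² + 42699) - 2012479 = ((24*528/(-162) + 1/918)² + 42699) - 2012479 = ((24*(-1/162)*528 + 1/918)² + 42699) - 2012479 = ((-704/9 + 1/918)² + 42699) - 2012479 = ((-71807/918)² + 42699) - 2012479 = (5156245249/842724 + 42699) - 2012479 = 41139717325/842724 - 2012479 = -1654824635471/842724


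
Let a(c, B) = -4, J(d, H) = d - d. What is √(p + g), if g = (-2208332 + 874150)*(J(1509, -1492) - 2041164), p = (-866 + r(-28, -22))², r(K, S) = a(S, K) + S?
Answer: 2*√680821265878 ≈ 1.6502e+6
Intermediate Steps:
J(d, H) = 0
r(K, S) = -4 + S
p = 795664 (p = (-866 + (-4 - 22))² = (-866 - 26)² = (-892)² = 795664)
g = 2723284267848 (g = (-2208332 + 874150)*(0 - 2041164) = -1334182*(-2041164) = 2723284267848)
√(p + g) = √(795664 + 2723284267848) = √2723285063512 = 2*√680821265878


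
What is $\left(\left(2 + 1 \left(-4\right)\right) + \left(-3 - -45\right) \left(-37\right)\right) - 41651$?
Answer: $-43207$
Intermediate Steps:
$\left(\left(2 + 1 \left(-4\right)\right) + \left(-3 - -45\right) \left(-37\right)\right) - 41651 = \left(\left(2 - 4\right) + \left(-3 + 45\right) \left(-37\right)\right) - 41651 = \left(-2 + 42 \left(-37\right)\right) - 41651 = \left(-2 - 1554\right) - 41651 = -1556 - 41651 = -43207$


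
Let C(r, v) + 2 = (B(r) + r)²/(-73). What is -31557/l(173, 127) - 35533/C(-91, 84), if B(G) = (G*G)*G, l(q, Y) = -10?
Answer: 896228915930816/284003205195 ≈ 3155.7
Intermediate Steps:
B(G) = G³ (B(G) = G²*G = G³)
C(r, v) = -2 - (r + r³)²/73 (C(r, v) = -2 + (r³ + r)²/(-73) = -2 + (r + r³)²*(-1/73) = -2 - (r + r³)²/73)
-31557/l(173, 127) - 35533/C(-91, 84) = -31557/(-10) - 35533/(-2 - 1/73*(-91)²*(1 + (-91)²)²) = -31557*(-⅒) - 35533/(-2 - 1/73*8281*(1 + 8281)²) = 31557/10 - 35533/(-2 - 1/73*8281*8282²) = 31557/10 - 35533/(-2 - 1/73*8281*68591524) = 31557/10 - 35533/(-2 - 568006410244/73) = 31557/10 - 35533/(-568006410390/73) = 31557/10 - 35533*(-73/568006410390) = 31557/10 + 2593909/568006410390 = 896228915930816/284003205195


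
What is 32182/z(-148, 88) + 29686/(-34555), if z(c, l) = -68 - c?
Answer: 110967413/276440 ≈ 401.42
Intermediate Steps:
32182/z(-148, 88) + 29686/(-34555) = 32182/(-68 - 1*(-148)) + 29686/(-34555) = 32182/(-68 + 148) + 29686*(-1/34555) = 32182/80 - 29686/34555 = 32182*(1/80) - 29686/34555 = 16091/40 - 29686/34555 = 110967413/276440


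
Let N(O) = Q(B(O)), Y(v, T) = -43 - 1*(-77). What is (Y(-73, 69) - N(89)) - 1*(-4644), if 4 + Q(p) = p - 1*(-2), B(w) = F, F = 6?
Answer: 4674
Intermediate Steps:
Y(v, T) = 34 (Y(v, T) = -43 + 77 = 34)
B(w) = 6
Q(p) = -2 + p (Q(p) = -4 + (p - 1*(-2)) = -4 + (p + 2) = -4 + (2 + p) = -2 + p)
N(O) = 4 (N(O) = -2 + 6 = 4)
(Y(-73, 69) - N(89)) - 1*(-4644) = (34 - 1*4) - 1*(-4644) = (34 - 4) + 4644 = 30 + 4644 = 4674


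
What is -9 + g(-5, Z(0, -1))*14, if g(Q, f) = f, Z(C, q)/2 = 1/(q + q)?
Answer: -23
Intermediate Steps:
Z(C, q) = 1/q (Z(C, q) = 2/(q + q) = 2/((2*q)) = 2*(1/(2*q)) = 1/q)
-9 + g(-5, Z(0, -1))*14 = -9 + 14/(-1) = -9 - 1*14 = -9 - 14 = -23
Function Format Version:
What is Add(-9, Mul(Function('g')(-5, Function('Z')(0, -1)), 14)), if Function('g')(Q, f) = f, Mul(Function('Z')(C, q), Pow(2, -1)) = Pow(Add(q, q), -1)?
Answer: -23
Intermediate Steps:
Function('Z')(C, q) = Pow(q, -1) (Function('Z')(C, q) = Mul(2, Pow(Add(q, q), -1)) = Mul(2, Pow(Mul(2, q), -1)) = Mul(2, Mul(Rational(1, 2), Pow(q, -1))) = Pow(q, -1))
Add(-9, Mul(Function('g')(-5, Function('Z')(0, -1)), 14)) = Add(-9, Mul(Pow(-1, -1), 14)) = Add(-9, Mul(-1, 14)) = Add(-9, -14) = -23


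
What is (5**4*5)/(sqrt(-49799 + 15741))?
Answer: -3125*I*sqrt(34058)/34058 ≈ -16.933*I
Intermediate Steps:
(5**4*5)/(sqrt(-49799 + 15741)) = (625*5)/(sqrt(-34058)) = 3125/((I*sqrt(34058))) = 3125*(-I*sqrt(34058)/34058) = -3125*I*sqrt(34058)/34058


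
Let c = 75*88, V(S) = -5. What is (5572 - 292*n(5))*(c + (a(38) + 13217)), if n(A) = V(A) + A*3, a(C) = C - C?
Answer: 52554684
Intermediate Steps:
a(C) = 0
n(A) = -5 + 3*A (n(A) = -5 + A*3 = -5 + 3*A)
c = 6600
(5572 - 292*n(5))*(c + (a(38) + 13217)) = (5572 - 292*(-5 + 3*5))*(6600 + (0 + 13217)) = (5572 - 292*(-5 + 15))*(6600 + 13217) = (5572 - 292*10)*19817 = (5572 - 2920)*19817 = 2652*19817 = 52554684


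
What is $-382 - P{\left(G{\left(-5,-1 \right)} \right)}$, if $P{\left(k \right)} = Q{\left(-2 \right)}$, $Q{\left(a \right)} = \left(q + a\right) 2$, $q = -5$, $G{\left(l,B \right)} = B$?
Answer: $-368$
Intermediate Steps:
$Q{\left(a \right)} = -10 + 2 a$ ($Q{\left(a \right)} = \left(-5 + a\right) 2 = -10 + 2 a$)
$P{\left(k \right)} = -14$ ($P{\left(k \right)} = -10 + 2 \left(-2\right) = -10 - 4 = -14$)
$-382 - P{\left(G{\left(-5,-1 \right)} \right)} = -382 - -14 = -382 + 14 = -368$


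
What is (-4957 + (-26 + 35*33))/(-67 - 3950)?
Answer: 1276/1339 ≈ 0.95295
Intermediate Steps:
(-4957 + (-26 + 35*33))/(-67 - 3950) = (-4957 + (-26 + 1155))/(-4017) = (-4957 + 1129)*(-1/4017) = -3828*(-1/4017) = 1276/1339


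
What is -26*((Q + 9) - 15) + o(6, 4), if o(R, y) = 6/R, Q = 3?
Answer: 79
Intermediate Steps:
-26*((Q + 9) - 15) + o(6, 4) = -26*((3 + 9) - 15) + 6/6 = -26*(12 - 15) + 6*(⅙) = -26*(-3) + 1 = 78 + 1 = 79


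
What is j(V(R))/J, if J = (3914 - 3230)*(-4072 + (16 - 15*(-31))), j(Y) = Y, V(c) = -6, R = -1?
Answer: 1/409374 ≈ 2.4428e-6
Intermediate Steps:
J = -2456244 (J = 684*(-4072 + (16 + 465)) = 684*(-4072 + 481) = 684*(-3591) = -2456244)
j(V(R))/J = -6/(-2456244) = -6*(-1/2456244) = 1/409374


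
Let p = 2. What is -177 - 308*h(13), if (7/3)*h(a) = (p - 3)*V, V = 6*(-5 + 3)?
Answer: -1761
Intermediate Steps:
V = -12 (V = 6*(-2) = -12)
h(a) = 36/7 (h(a) = 3*((2 - 3)*(-12))/7 = 3*(-1*(-12))/7 = (3/7)*12 = 36/7)
-177 - 308*h(13) = -177 - 308*36/7 = -177 - 1584 = -1761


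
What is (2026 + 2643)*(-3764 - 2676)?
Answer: -30068360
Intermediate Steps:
(2026 + 2643)*(-3764 - 2676) = 4669*(-6440) = -30068360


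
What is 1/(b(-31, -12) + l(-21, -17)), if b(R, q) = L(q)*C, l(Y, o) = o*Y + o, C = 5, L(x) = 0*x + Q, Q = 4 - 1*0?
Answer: 1/360 ≈ 0.0027778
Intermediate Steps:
Q = 4 (Q = 4 + 0 = 4)
L(x) = 4 (L(x) = 0*x + 4 = 0 + 4 = 4)
l(Y, o) = o + Y*o (l(Y, o) = Y*o + o = o + Y*o)
b(R, q) = 20 (b(R, q) = 4*5 = 20)
1/(b(-31, -12) + l(-21, -17)) = 1/(20 - 17*(1 - 21)) = 1/(20 - 17*(-20)) = 1/(20 + 340) = 1/360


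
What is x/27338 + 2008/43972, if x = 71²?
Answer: 69139389/300526634 ≈ 0.23006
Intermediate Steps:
x = 5041
x/27338 + 2008/43972 = 5041/27338 + 2008/43972 = 5041*(1/27338) + 2008*(1/43972) = 5041/27338 + 502/10993 = 69139389/300526634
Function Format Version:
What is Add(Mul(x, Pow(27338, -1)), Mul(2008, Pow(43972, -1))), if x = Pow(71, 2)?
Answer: Rational(69139389, 300526634) ≈ 0.23006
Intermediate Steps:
x = 5041
Add(Mul(x, Pow(27338, -1)), Mul(2008, Pow(43972, -1))) = Add(Mul(5041, Pow(27338, -1)), Mul(2008, Pow(43972, -1))) = Add(Mul(5041, Rational(1, 27338)), Mul(2008, Rational(1, 43972))) = Add(Rational(5041, 27338), Rational(502, 10993)) = Rational(69139389, 300526634)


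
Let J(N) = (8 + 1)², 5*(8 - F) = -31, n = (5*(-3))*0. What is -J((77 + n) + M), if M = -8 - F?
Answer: -81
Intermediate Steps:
n = 0 (n = -15*0 = 0)
F = 71/5 (F = 8 - ⅕*(-31) = 8 + 31/5 = 71/5 ≈ 14.200)
M = -111/5 (M = -8 - 1*71/5 = -8 - 71/5 = -111/5 ≈ -22.200)
J(N) = 81 (J(N) = 9² = 81)
-J((77 + n) + M) = -1*81 = -81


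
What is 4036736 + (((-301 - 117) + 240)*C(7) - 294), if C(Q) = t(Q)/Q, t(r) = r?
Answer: 4036264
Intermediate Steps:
C(Q) = 1 (C(Q) = Q/Q = 1)
4036736 + (((-301 - 117) + 240)*C(7) - 294) = 4036736 + (((-301 - 117) + 240)*1 - 294) = 4036736 + ((-418 + 240)*1 - 294) = 4036736 + (-178*1 - 294) = 4036736 + (-178 - 294) = 4036736 - 472 = 4036264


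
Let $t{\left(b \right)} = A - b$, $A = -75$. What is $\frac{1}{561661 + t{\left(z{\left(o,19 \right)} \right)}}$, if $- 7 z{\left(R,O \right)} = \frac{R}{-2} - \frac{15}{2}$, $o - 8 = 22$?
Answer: $\frac{14}{7862159} \approx 1.7807 \cdot 10^{-6}$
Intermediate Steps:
$o = 30$ ($o = 8 + 22 = 30$)
$z{\left(R,O \right)} = \frac{15}{14} + \frac{R}{14}$ ($z{\left(R,O \right)} = - \frac{\frac{R}{-2} - \frac{15}{2}}{7} = - \frac{R \left(- \frac{1}{2}\right) - \frac{15}{2}}{7} = - \frac{- \frac{R}{2} - \frac{15}{2}}{7} = - \frac{- \frac{15}{2} - \frac{R}{2}}{7} = \frac{15}{14} + \frac{R}{14}$)
$t{\left(b \right)} = -75 - b$
$\frac{1}{561661 + t{\left(z{\left(o,19 \right)} \right)}} = \frac{1}{561661 - \left(\frac{1065}{14} + \frac{15}{7}\right)} = \frac{1}{561661 - \frac{1095}{14}} = \frac{1}{\frac{7862159}{14}} = \frac{14}{7862159}$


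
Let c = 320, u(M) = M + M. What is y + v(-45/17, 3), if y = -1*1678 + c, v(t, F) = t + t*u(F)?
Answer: -23401/17 ≈ -1376.5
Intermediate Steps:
u(M) = 2*M
v(t, F) = t + 2*F*t (v(t, F) = t + t*(2*F) = t + 2*F*t)
y = -1358 (y = -1*1678 + 320 = -1678 + 320 = -1358)
y + v(-45/17, 3) = -1358 + (-45/17)*(1 + 2*3) = -1358 + (-45*1/17)*(1 + 6) = -1358 - 45/17*7 = -1358 - 315/17 = -23401/17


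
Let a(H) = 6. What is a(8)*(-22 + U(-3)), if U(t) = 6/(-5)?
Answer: -696/5 ≈ -139.20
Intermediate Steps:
U(t) = -6/5 (U(t) = 6*(-⅕) = -6/5)
a(8)*(-22 + U(-3)) = 6*(-22 - 6/5) = 6*(-116/5) = -696/5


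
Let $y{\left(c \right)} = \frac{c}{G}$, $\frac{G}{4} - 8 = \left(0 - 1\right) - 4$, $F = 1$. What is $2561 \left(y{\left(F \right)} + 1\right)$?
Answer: $\frac{33293}{12} \approx 2774.4$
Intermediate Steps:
$G = 12$ ($G = 32 + 4 \left(\left(0 - 1\right) - 4\right) = 32 + 4 \left(-1 - 4\right) = 32 + 4 \left(-5\right) = 32 - 20 = 12$)
$y{\left(c \right)} = \frac{c}{12}$
$2561 \left(y{\left(F \right)} + 1\right) = 2561 \left(\frac{1}{12} \cdot 1 + 1\right) = 2561 \left(\frac{1}{12} + 1\right) = 2561 \cdot \frac{13}{12} = \frac{33293}{12}$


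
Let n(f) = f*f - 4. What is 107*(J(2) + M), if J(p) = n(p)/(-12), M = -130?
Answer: -13910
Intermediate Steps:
n(f) = -4 + f**2 (n(f) = f**2 - 4 = -4 + f**2)
J(p) = 1/3 - p**2/12 (J(p) = (-4 + p**2)/(-12) = (-4 + p**2)*(-1/12) = 1/3 - p**2/12)
107*(J(2) + M) = 107*((1/3 - 1/12*2**2) - 130) = 107*((1/3 - 1/12*4) - 130) = 107*((1/3 - 1/3) - 130) = 107*(0 - 130) = 107*(-130) = -13910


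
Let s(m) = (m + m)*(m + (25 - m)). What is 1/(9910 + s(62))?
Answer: 1/13010 ≈ 7.6864e-5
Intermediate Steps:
s(m) = 50*m (s(m) = (2*m)*25 = 50*m)
1/(9910 + s(62)) = 1/(9910 + 50*62) = 1/(9910 + 3100) = 1/13010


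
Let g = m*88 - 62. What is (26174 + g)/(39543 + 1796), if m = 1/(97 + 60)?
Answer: 4099672/6490223 ≈ 0.63167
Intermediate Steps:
m = 1/157 ≈ 0.0063694
g = -9646/157 (g = (1/157)*88 - 62 = 88/157 - 62 = -9646/157 ≈ -61.440)
(26174 + g)/(39543 + 1796) = (26174 - 9646/157)/(39543 + 1796) = (4099672/157)/41339 = (4099672/157)*(1/41339) = 4099672/6490223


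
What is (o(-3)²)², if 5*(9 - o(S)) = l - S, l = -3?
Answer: 6561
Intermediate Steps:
o(S) = 48/5 + S/5 (o(S) = 9 - (-3 - S)/5 = 9 + (⅗ + S/5) = 48/5 + S/5)
(o(-3)²)² = ((48/5 + (⅕)*(-3))²)² = ((48/5 - ⅗)²)² = (9²)² = 81² = 6561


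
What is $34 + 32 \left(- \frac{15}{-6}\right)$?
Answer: $114$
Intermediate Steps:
$34 + 32 \left(- \frac{15}{-6}\right) = 34 + 32 \left(\left(-15\right) \left(- \frac{1}{6}\right)\right) = 34 + 32 \cdot \frac{5}{2} = 34 + 80 = 114$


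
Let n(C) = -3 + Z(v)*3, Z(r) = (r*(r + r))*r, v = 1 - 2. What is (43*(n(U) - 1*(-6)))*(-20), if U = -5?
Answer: 2580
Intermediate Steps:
v = -1
Z(r) = 2*r³ (Z(r) = (r*(2*r))*r = (2*r²)*r = 2*r³)
n(C) = -9 (n(C) = -3 + (2*(-1)³)*3 = -3 + (2*(-1))*3 = -3 - 2*3 = -3 - 6 = -9)
(43*(n(U) - 1*(-6)))*(-20) = (43*(-9 - 1*(-6)))*(-20) = (43*(-9 + 6))*(-20) = (43*(-3))*(-20) = -129*(-20) = 2580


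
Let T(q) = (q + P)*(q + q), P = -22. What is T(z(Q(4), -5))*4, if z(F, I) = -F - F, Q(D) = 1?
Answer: 384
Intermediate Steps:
z(F, I) = -2*F
T(q) = 2*q*(-22 + q) (T(q) = (q - 22)*(q + q) = (-22 + q)*(2*q) = 2*q*(-22 + q))
T(z(Q(4), -5))*4 = (2*(-2*1)*(-22 - 2*1))*4 = (2*(-2)*(-22 - 2))*4 = (2*(-2)*(-24))*4 = 96*4 = 384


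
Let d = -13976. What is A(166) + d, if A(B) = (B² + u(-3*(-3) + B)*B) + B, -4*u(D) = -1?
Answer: 27575/2 ≈ 13788.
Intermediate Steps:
u(D) = ¼ (u(D) = -¼*(-1) = ¼)
A(B) = B² + 5*B/4 (A(B) = (B² + B/4) + B = B² + 5*B/4)
A(166) + d = (¼)*166*(5 + 4*166) - 13976 = (¼)*166*(5 + 664) - 13976 = (¼)*166*669 - 13976 = 55527/2 - 13976 = 27575/2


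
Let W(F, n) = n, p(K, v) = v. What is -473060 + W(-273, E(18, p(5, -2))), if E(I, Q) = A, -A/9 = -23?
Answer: -472853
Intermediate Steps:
A = 207 (A = -9*(-23) = 207)
E(I, Q) = 207
-473060 + W(-273, E(18, p(5, -2))) = -473060 + 207 = -472853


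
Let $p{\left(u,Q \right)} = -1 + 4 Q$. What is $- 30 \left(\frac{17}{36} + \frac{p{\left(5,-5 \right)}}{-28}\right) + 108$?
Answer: $\frac{214}{3} \approx 71.333$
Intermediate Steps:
$- 30 \left(\frac{17}{36} + \frac{p{\left(5,-5 \right)}}{-28}\right) + 108 = - 30 \left(\frac{17}{36} + \frac{-1 + 4 \left(-5\right)}{-28}\right) + 108 = - 30 \left(17 \cdot \frac{1}{36} + \left(-1 - 20\right) \left(- \frac{1}{28}\right)\right) + 108 = - 30 \left(\frac{17}{36} - - \frac{3}{4}\right) + 108 = - 30 \left(\frac{17}{36} + \frac{3}{4}\right) + 108 = \left(-30\right) \frac{11}{9} + 108 = - \frac{110}{3} + 108 = \frac{214}{3}$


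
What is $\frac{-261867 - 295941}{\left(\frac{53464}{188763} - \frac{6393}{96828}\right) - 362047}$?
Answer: $\frac{3398453377303104}{2205775305691525} \approx 1.5407$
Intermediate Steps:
$\frac{-261867 - 295941}{\left(\frac{53464}{188763} - \frac{6393}{96828}\right) - 362047} = - \frac{557808}{\left(53464 \cdot \frac{1}{188763} - \frac{2131}{32276}\right) - 362047} = - \frac{557808}{\left(\frac{53464}{188763} - \frac{2131}{32276}\right) - 362047} = - \frac{557808}{\frac{1323350111}{6092514588} - 362047} = - \frac{557808}{- \frac{2205775305691525}{6092514588}} = \left(-557808\right) \left(- \frac{6092514588}{2205775305691525}\right) = \frac{3398453377303104}{2205775305691525}$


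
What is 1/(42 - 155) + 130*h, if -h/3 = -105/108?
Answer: 257069/678 ≈ 379.16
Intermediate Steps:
h = 35/12 (h = -(-315)/108 = -3*(-35/36) = 35/12 ≈ 2.9167)
1/(42 - 155) + 130*h = 1/(42 - 155) + 130*(35/12) = 1/(-113) + 2275/6 = -1/113 + 2275/6 = 257069/678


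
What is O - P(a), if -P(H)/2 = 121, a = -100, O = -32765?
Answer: -32523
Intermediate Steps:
P(H) = -242 (P(H) = -2*121 = -242)
O - P(a) = -32765 - 1*(-242) = -32765 + 242 = -32523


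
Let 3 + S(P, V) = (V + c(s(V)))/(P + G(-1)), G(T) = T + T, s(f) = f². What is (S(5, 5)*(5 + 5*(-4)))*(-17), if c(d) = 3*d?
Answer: 6035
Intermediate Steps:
G(T) = 2*T
S(P, V) = -3 + (V + 3*V²)/(-2 + P) (S(P, V) = -3 + (V + 3*V²)/(P + 2*(-1)) = -3 + (V + 3*V²)/(P - 2) = -3 + (V + 3*V²)/(-2 + P))
(S(5, 5)*(5 + 5*(-4)))*(-17) = (((6 + 5 - 3*5 + 3*5²)/(-2 + 5))*(5 + 5*(-4)))*(-17) = (((6 + 5 - 15 + 3*25)/3)*(5 - 20))*(-17) = (((6 + 5 - 15 + 75)/3)*(-15))*(-17) = (((⅓)*71)*(-15))*(-17) = ((71/3)*(-15))*(-17) = -355*(-17) = 6035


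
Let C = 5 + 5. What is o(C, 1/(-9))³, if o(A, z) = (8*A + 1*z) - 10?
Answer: 248858189/729 ≈ 3.4137e+5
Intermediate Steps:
C = 10
o(A, z) = -10 + z + 8*A (o(A, z) = (8*A + z) - 10 = (z + 8*A) - 10 = -10 + z + 8*A)
o(C, 1/(-9))³ = (-10 + 1/(-9) + 8*10)³ = (-10 - ⅑ + 80)³ = (629/9)³ = 248858189/729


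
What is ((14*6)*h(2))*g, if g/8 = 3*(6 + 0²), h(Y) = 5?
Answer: 60480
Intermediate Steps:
g = 144 (g = 8*(3*(6 + 0²)) = 8*(3*(6 + 0)) = 8*(3*6) = 8*18 = 144)
((14*6)*h(2))*g = ((14*6)*5)*144 = (84*5)*144 = 420*144 = 60480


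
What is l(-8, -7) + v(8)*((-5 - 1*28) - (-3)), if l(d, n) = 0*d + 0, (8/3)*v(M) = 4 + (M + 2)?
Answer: -315/2 ≈ -157.50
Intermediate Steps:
v(M) = 9/4 + 3*M/8 (v(M) = 3*(4 + (M + 2))/8 = 3*(4 + (2 + M))/8 = 3*(6 + M)/8 = 9/4 + 3*M/8)
l(d, n) = 0 (l(d, n) = 0 + 0 = 0)
l(-8, -7) + v(8)*((-5 - 1*28) - (-3)) = 0 + (9/4 + (3/8)*8)*((-5 - 1*28) - (-3)) = 0 + (9/4 + 3)*((-5 - 28) - 1*(-3)) = 0 + 21*(-33 + 3)/4 = 0 + (21/4)*(-30) = 0 - 315/2 = -315/2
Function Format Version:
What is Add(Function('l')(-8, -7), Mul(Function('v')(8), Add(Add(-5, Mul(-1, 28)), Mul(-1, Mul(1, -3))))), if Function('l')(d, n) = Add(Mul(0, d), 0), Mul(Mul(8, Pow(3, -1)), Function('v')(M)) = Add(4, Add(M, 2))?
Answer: Rational(-315, 2) ≈ -157.50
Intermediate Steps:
Function('v')(M) = Add(Rational(9, 4), Mul(Rational(3, 8), M)) (Function('v')(M) = Mul(Rational(3, 8), Add(4, Add(M, 2))) = Mul(Rational(3, 8), Add(4, Add(2, M))) = Mul(Rational(3, 8), Add(6, M)) = Add(Rational(9, 4), Mul(Rational(3, 8), M)))
Function('l')(d, n) = 0 (Function('l')(d, n) = Add(0, 0) = 0)
Add(Function('l')(-8, -7), Mul(Function('v')(8), Add(Add(-5, Mul(-1, 28)), Mul(-1, Mul(1, -3))))) = Add(0, Mul(Add(Rational(9, 4), Mul(Rational(3, 8), 8)), Add(Add(-5, Mul(-1, 28)), Mul(-1, Mul(1, -3))))) = Add(0, Mul(Add(Rational(9, 4), 3), Add(Add(-5, -28), Mul(-1, -3)))) = Add(0, Mul(Rational(21, 4), Add(-33, 3))) = Add(0, Mul(Rational(21, 4), -30)) = Add(0, Rational(-315, 2)) = Rational(-315, 2)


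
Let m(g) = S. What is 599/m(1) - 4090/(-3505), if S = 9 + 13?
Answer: 437895/15422 ≈ 28.394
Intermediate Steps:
S = 22
m(g) = 22
599/m(1) - 4090/(-3505) = 599/22 - 4090/(-3505) = 599*(1/22) - 4090*(-1/3505) = 599/22 + 818/701 = 437895/15422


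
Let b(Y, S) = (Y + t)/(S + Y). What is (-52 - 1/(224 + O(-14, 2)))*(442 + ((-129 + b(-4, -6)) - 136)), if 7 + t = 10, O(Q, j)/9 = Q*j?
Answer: -73623/8 ≈ -9202.9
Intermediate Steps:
O(Q, j) = 9*Q*j (O(Q, j) = 9*(Q*j) = 9*Q*j)
t = 3 (t = -7 + 10 = 3)
b(Y, S) = (3 + Y)/(S + Y) (b(Y, S) = (Y + 3)/(S + Y) = (3 + Y)/(S + Y))
(-52 - 1/(224 + O(-14, 2)))*(442 + ((-129 + b(-4, -6)) - 136)) = (-52 - 1/(224 + 9*(-14)*2))*(442 + ((-129 + (3 - 4)/(-6 - 4)) - 136)) = (-52 - 1/(224 - 252))*(442 + ((-129 - 1/(-10)) - 136)) = (-52 - 1/(-28))*(442 + ((-129 - 1/10*(-1)) - 136)) = (-52 - 1*(-1/28))*(442 + ((-129 + 1/10) - 136)) = (-52 + 1/28)*(442 + (-1289/10 - 136)) = -1455*(442 - 2649/10)/28 = -1455/28*1771/10 = -73623/8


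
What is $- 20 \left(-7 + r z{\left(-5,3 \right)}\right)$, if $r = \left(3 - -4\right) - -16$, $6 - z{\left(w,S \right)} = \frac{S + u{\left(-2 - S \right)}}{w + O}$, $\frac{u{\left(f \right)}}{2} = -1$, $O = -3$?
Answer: $- \frac{5355}{2} \approx -2677.5$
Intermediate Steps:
$u{\left(f \right)} = -2$ ($u{\left(f \right)} = 2 \left(-1\right) = -2$)
$z{\left(w,S \right)} = 6 - \frac{-2 + S}{-3 + w}$ ($z{\left(w,S \right)} = 6 - \frac{S - 2}{w - 3} = 6 - \frac{-2 + S}{-3 + w}$)
$r = 23$ ($r = \left(3 + 4\right) + 16 = 7 + 16 = 23$)
$- 20 \left(-7 + r z{\left(-5,3 \right)}\right) = - 20 \left(-7 + 23 \frac{-16 - 3 + 6 \left(-5\right)}{-3 - 5}\right) = - 20 \left(-7 + 23 \frac{-16 - 3 - 30}{-8}\right) = - 20 \left(-7 + 23 \left(\left(- \frac{1}{8}\right) \left(-49\right)\right)\right) = - 20 \left(-7 + 23 \cdot \frac{49}{8}\right) = - 20 \left(-7 + \frac{1127}{8}\right) = \left(-20\right) \frac{1071}{8} = - \frac{5355}{2}$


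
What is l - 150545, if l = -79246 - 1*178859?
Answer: -408650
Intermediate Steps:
l = -258105 (l = -79246 - 178859 = -258105)
l - 150545 = -258105 - 150545 = -408650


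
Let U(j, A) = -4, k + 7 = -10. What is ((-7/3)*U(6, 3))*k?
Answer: -476/3 ≈ -158.67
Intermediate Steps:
k = -17 (k = -7 - 10 = -17)
((-7/3)*U(6, 3))*k = (-7/3*(-4))*(-17) = (-7*1/3*(-4))*(-17) = -7/3*(-4)*(-17) = (28/3)*(-17) = -476/3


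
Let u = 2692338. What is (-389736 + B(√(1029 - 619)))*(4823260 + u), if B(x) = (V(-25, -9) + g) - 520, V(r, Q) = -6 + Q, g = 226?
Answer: -2931421421910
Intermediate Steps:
B(x) = -309 (B(x) = ((-6 - 9) + 226) - 520 = (-15 + 226) - 520 = 211 - 520 = -309)
(-389736 + B(√(1029 - 619)))*(4823260 + u) = (-389736 - 309)*(4823260 + 2692338) = -390045*7515598 = -2931421421910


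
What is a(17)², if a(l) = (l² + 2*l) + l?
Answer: 115600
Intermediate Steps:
a(l) = l² + 3*l
a(17)² = (17*(3 + 17))² = (17*20)² = 340² = 115600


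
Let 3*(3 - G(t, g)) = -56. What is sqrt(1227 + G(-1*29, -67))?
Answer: sqrt(11238)/3 ≈ 35.336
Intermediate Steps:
G(t, g) = 65/3 (G(t, g) = 3 - 1/3*(-56) = 3 + 56/3 = 65/3)
sqrt(1227 + G(-1*29, -67)) = sqrt(1227 + 65/3) = sqrt(3746/3) = sqrt(11238)/3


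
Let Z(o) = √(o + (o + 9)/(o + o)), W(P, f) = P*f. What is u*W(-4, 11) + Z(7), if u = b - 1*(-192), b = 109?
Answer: -13244 + √399/7 ≈ -13241.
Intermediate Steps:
u = 301 (u = 109 - 1*(-192) = 109 + 192 = 301)
Z(o) = √(o + (9 + o)/(2*o)) (Z(o) = √(o + (9 + o)/((2*o))) = √(o + (9 + o)*(1/(2*o))) = √(o + (9 + o)/(2*o)))
u*W(-4, 11) + Z(7) = 301*(-4*11) + √(2 + 4*7 + 18/7)/2 = 301*(-44) + √(2 + 28 + 18*(⅐))/2 = -13244 + √(2 + 28 + 18/7)/2 = -13244 + √(228/7)/2 = -13244 + (2*√399/7)/2 = -13244 + √399/7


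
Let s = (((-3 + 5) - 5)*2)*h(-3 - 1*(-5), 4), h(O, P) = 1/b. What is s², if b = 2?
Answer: 9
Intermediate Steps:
h(O, P) = ½ (h(O, P) = 1/2 = ½)
s = -3 (s = (((-3 + 5) - 5)*2)*(½) = ((2 - 5)*2)*(½) = -3*2*(½) = -6*½ = -3)
s² = (-3)² = 9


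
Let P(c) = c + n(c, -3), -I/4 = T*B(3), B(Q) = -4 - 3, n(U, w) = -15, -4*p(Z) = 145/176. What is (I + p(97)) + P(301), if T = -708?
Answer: -13754897/704 ≈ -19538.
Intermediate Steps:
p(Z) = -145/704 (p(Z) = -145/(4*176) = -¼*145/176 = -145/704)
B(Q) = -7
I = -19824 (I = -(-2832)*(-7) = -4*4956 = -19824)
P(c) = -15 + c (P(c) = c - 15 = -15 + c)
(I + p(97)) + P(301) = (-19824 - 145/704) + (-15 + 301) = -13956241/704 + 286 = -13754897/704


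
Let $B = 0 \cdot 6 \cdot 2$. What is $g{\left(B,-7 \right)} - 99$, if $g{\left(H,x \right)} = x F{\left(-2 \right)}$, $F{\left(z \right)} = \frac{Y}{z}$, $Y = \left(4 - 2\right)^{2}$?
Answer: $-85$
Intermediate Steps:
$Y = 4$ ($Y = 2^{2} = 4$)
$F{\left(z \right)} = \frac{4}{z}$
$B = 0$ ($B = 0 \cdot 2 = 0$)
$g{\left(H,x \right)} = - 2 x$ ($g{\left(H,x \right)} = x \frac{4}{-2} = x 4 \left(- \frac{1}{2}\right) = x \left(-2\right) = - 2 x$)
$g{\left(B,-7 \right)} - 99 = \left(-2\right) \left(-7\right) - 99 = 14 - 99 = -85$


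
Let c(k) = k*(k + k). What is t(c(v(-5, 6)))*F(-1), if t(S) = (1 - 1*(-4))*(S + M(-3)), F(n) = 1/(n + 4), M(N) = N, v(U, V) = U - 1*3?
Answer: 625/3 ≈ 208.33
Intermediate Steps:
v(U, V) = -3 + U (v(U, V) = U - 3 = -3 + U)
F(n) = 1/(4 + n)
c(k) = 2*k² (c(k) = k*(2*k) = 2*k²)
t(S) = -15 + 5*S (t(S) = (1 - 1*(-4))*(S - 3) = (1 + 4)*(-3 + S) = 5*(-3 + S) = -15 + 5*S)
t(c(v(-5, 6)))*F(-1) = (-15 + 5*(2*(-3 - 5)²))/(4 - 1) = (-15 + 5*(2*(-8)²))/3 = (-15 + 5*(2*64))*(⅓) = (-15 + 5*128)*(⅓) = (-15 + 640)*(⅓) = 625*(⅓) = 625/3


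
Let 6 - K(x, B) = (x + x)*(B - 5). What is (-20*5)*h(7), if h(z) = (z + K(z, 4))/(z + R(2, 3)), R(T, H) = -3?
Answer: -675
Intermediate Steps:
K(x, B) = 6 - 2*x*(-5 + B) (K(x, B) = 6 - (x + x)*(B - 5) = 6 - 2*x*(-5 + B))
h(z) = (6 + 3*z)/(-3 + z) (h(z) = (z + (6 + 10*z - 2*4*z))/(z - 3) = (z + (6 + 10*z - 8*z))/(-3 + z) = (z + (6 + 2*z))/(-3 + z) = (6 + 3*z)/(-3 + z))
(-20*5)*h(7) = (-20*5)*(3*(2 + 7)/(-3 + 7)) = -300*9/4 = -100*27/4 = -675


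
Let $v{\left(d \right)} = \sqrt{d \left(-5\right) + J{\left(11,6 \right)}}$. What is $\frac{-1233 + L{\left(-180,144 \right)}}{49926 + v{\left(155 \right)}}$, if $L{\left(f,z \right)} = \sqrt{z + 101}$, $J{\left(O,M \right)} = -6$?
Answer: $- \frac{1233 - 7 \sqrt{5}}{49926 + i \sqrt{781}} \approx -0.024383 + 1.3649 \cdot 10^{-5} i$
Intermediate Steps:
$L{\left(f,z \right)} = \sqrt{101 + z}$
$v{\left(d \right)} = \sqrt{-6 - 5 d}$ ($v{\left(d \right)} = \sqrt{d \left(-5\right) - 6} = \sqrt{- 5 d - 6} = \sqrt{-6 - 5 d}$)
$\frac{-1233 + L{\left(-180,144 \right)}}{49926 + v{\left(155 \right)}} = \frac{-1233 + \sqrt{101 + 144}}{49926 + \sqrt{-6 - 775}} = \frac{-1233 + \sqrt{245}}{49926 + \sqrt{-6 - 775}} = \frac{-1233 + 7 \sqrt{5}}{49926 + \sqrt{-781}} = \frac{-1233 + 7 \sqrt{5}}{49926 + i \sqrt{781}}$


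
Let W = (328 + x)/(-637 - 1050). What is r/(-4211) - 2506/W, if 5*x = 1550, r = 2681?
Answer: 8900402882/1343309 ≈ 6625.7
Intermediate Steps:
x = 310 (x = (1/5)*1550 = 310)
W = -638/1687 (W = (328 + 310)/(-637 - 1050) = 638/(-1687) = 638*(-1/1687) = -638/1687 ≈ -0.37819)
r/(-4211) - 2506/W = 2681/(-4211) - 2506/(-638/1687) = 2681*(-1/4211) - 2506*(-1687/638) = -2681/4211 + 2113811/319 = 8900402882/1343309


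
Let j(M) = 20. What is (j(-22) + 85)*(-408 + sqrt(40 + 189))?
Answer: -42840 + 105*sqrt(229) ≈ -41251.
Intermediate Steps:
(j(-22) + 85)*(-408 + sqrt(40 + 189)) = (20 + 85)*(-408 + sqrt(40 + 189)) = 105*(-408 + sqrt(229)) = -42840 + 105*sqrt(229)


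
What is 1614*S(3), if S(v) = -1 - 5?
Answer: -9684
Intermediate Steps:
S(v) = -6
1614*S(3) = 1614*(-6) = -9684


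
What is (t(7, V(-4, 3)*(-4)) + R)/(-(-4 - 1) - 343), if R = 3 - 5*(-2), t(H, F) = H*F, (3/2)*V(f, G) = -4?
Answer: -263/1014 ≈ -0.25937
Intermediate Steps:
V(f, G) = -8/3 (V(f, G) = (2/3)*(-4) = -8/3)
t(H, F) = F*H
R = 13 (R = 3 + 10 = 13)
(t(7, V(-4, 3)*(-4)) + R)/(-(-4 - 1) - 343) = (-8/3*(-4)*7 + 13)/(-(-4 - 1) - 343) = ((32/3)*7 + 13)/(-1*(-5) - 343) = (224/3 + 13)/(5 - 343) = (263/3)/(-338) = (263/3)*(-1/338) = -263/1014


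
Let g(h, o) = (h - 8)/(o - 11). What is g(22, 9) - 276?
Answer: -283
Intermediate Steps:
g(h, o) = (-8 + h)/(-11 + o)
g(22, 9) - 276 = (-8 + 22)/(-11 + 9) - 276 = 14/(-2) - 276 = -½*14 - 276 = -7 - 276 = -283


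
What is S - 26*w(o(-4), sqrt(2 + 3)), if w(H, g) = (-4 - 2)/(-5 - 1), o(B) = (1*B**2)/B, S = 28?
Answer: 2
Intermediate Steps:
o(B) = B (o(B) = B**2/B = B)
w(H, g) = 1 (w(H, g) = -6/(-6) = -6*(-1/6) = 1)
S - 26*w(o(-4), sqrt(2 + 3)) = 28 - 26*1 = 28 - 26 = 2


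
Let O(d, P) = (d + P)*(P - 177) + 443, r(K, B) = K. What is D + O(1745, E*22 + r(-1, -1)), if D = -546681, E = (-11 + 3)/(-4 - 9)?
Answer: -141163246/169 ≈ -8.3529e+5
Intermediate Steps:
E = 8/13 (E = -8/(-13) = -8*(-1/13) = 8/13 ≈ 0.61539)
O(d, P) = 443 + (-177 + P)*(P + d) (O(d, P) = (P + d)*(-177 + P) + 443 = (-177 + P)*(P + d) + 443 = 443 + (-177 + P)*(P + d))
D + O(1745, E*22 + r(-1, -1)) = -546681 + (443 + ((8/13)*22 - 1)**2 - 177*((8/13)*22 - 1) - 177*1745 + ((8/13)*22 - 1)*1745) = -546681 + (443 + (176/13 - 1)**2 - 177*(176/13 - 1) - 308865 + (176/13 - 1)*1745) = -546681 + (443 + (163/13)**2 - 177*163/13 - 308865 + (163/13)*1745) = -546681 + (443 + 26569/169 - 28851/13 - 308865 + 284435/13) = -546681 - 48774157/169 = -141163246/169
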